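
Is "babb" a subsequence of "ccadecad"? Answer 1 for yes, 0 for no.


Check if "babb" is a subsequence of "ccadecad"
Greedy scan:
  Position 0 ('c'): no match needed
  Position 1 ('c'): no match needed
  Position 2 ('a'): no match needed
  Position 3 ('d'): no match needed
  Position 4 ('e'): no match needed
  Position 5 ('c'): no match needed
  Position 6 ('a'): no match needed
  Position 7 ('d'): no match needed
Only matched 0/4 characters => not a subsequence

0


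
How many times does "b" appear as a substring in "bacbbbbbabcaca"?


Searching for "b" in "bacbbbbbabcaca"
Scanning each position:
  Position 0: "b" => MATCH
  Position 1: "a" => no
  Position 2: "c" => no
  Position 3: "b" => MATCH
  Position 4: "b" => MATCH
  Position 5: "b" => MATCH
  Position 6: "b" => MATCH
  Position 7: "b" => MATCH
  Position 8: "a" => no
  Position 9: "b" => MATCH
  Position 10: "c" => no
  Position 11: "a" => no
  Position 12: "c" => no
  Position 13: "a" => no
Total occurrences: 7

7


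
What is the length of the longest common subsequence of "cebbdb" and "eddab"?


LCS of "cebbdb" and "eddab"
DP table:
           e    d    d    a    b
      0    0    0    0    0    0
  c   0    0    0    0    0    0
  e   0    1    1    1    1    1
  b   0    1    1    1    1    2
  b   0    1    1    1    1    2
  d   0    1    2    2    2    2
  b   0    1    2    2    2    3
LCS length = dp[6][5] = 3

3


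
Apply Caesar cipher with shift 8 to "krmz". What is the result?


Caesar cipher: shift "krmz" by 8
  'k' (pos 10) + 8 = pos 18 = 's'
  'r' (pos 17) + 8 = pos 25 = 'z'
  'm' (pos 12) + 8 = pos 20 = 'u'
  'z' (pos 25) + 8 = pos 7 = 'h'
Result: szuh

szuh


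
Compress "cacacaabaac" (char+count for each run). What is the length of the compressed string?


Input: cacacaabaac
Runs:
  'c' x 1 => "c1"
  'a' x 1 => "a1"
  'c' x 1 => "c1"
  'a' x 1 => "a1"
  'c' x 1 => "c1"
  'a' x 2 => "a2"
  'b' x 1 => "b1"
  'a' x 2 => "a2"
  'c' x 1 => "c1"
Compressed: "c1a1c1a1c1a2b1a2c1"
Compressed length: 18

18


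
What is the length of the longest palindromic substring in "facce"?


Input: "facce"
Checking substrings for palindromes:
  [2:4] "cc" (len 2) => palindrome
Longest palindromic substring: "cc" with length 2

2


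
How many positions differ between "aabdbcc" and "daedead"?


Comparing "aabdbcc" and "daedead" position by position:
  Position 0: 'a' vs 'd' => DIFFER
  Position 1: 'a' vs 'a' => same
  Position 2: 'b' vs 'e' => DIFFER
  Position 3: 'd' vs 'd' => same
  Position 4: 'b' vs 'e' => DIFFER
  Position 5: 'c' vs 'a' => DIFFER
  Position 6: 'c' vs 'd' => DIFFER
Positions that differ: 5

5


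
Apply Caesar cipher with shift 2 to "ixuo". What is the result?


Caesar cipher: shift "ixuo" by 2
  'i' (pos 8) + 2 = pos 10 = 'k'
  'x' (pos 23) + 2 = pos 25 = 'z'
  'u' (pos 20) + 2 = pos 22 = 'w'
  'o' (pos 14) + 2 = pos 16 = 'q'
Result: kzwq

kzwq


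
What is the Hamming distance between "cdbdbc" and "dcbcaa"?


Comparing "cdbdbc" and "dcbcaa" position by position:
  Position 0: 'c' vs 'd' => differ
  Position 1: 'd' vs 'c' => differ
  Position 2: 'b' vs 'b' => same
  Position 3: 'd' vs 'c' => differ
  Position 4: 'b' vs 'a' => differ
  Position 5: 'c' vs 'a' => differ
Total differences (Hamming distance): 5

5


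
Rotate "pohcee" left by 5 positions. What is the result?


Input: "pohcee", rotate left by 5
First 5 characters: "pohce"
Remaining characters: "e"
Concatenate remaining + first: "e" + "pohce" = "epohce"

epohce


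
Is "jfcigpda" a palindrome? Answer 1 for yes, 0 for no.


Input: jfcigpda
Reversed: adpgicfj
  Compare pos 0 ('j') with pos 7 ('a'): MISMATCH
  Compare pos 1 ('f') with pos 6 ('d'): MISMATCH
  Compare pos 2 ('c') with pos 5 ('p'): MISMATCH
  Compare pos 3 ('i') with pos 4 ('g'): MISMATCH
Result: not a palindrome

0


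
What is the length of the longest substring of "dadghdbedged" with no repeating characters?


Input: "dadghdbedged"
Sliding window (track last position of each char):
  Position 0 ('d'): window [0,0] length 1 -- new best
  Position 1 ('a'): window [0,1] length 2 -- new best
  Position 2 ('d'): repeat (last at 0), move window start to 1
  Position 2 ('d'): window [1,2] length 2
  Position 3 ('g'): window [1,3] length 3 -- new best
  Position 4 ('h'): window [1,4] length 4 -- new best
  Position 5 ('d'): repeat (last at 2), move window start to 3
  Position 5 ('d'): window [3,5] length 3
  Position 6 ('b'): window [3,6] length 4
  Position 7 ('e'): window [3,7] length 5 -- new best
  Position 8 ('d'): repeat (last at 5), move window start to 6
  Position 8 ('d'): window [6,8] length 3
  Position 9 ('g'): window [6,9] length 4
  Position 10 ('e'): repeat (last at 7), move window start to 8
  Position 10 ('e'): window [8,10] length 3
  Position 11 ('d'): repeat (last at 8), move window start to 9
  Position 11 ('d'): window [9,11] length 3
Longest substring with no repeats: "ghdbe" with length 5

5


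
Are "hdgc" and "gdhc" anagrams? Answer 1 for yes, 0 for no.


Strings: "hdgc", "gdhc"
Sorted first:  cdgh
Sorted second: cdgh
Sorted forms match => anagrams

1


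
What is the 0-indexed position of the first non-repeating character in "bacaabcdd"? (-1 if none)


Input: bacaabcdd
Character frequencies:
  'a': 3
  'b': 2
  'c': 2
  'd': 2
Scanning left to right for freq == 1:
  Position 0 ('b'): freq=2, skip
  Position 1 ('a'): freq=3, skip
  Position 2 ('c'): freq=2, skip
  Position 3 ('a'): freq=3, skip
  Position 4 ('a'): freq=3, skip
  Position 5 ('b'): freq=2, skip
  Position 6 ('c'): freq=2, skip
  Position 7 ('d'): freq=2, skip
  Position 8 ('d'): freq=2, skip
  No unique character found => answer = -1

-1


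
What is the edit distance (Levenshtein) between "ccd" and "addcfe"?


Computing edit distance: "ccd" -> "addcfe"
DP table:
           a    d    d    c    f    e
      0    1    2    3    4    5    6
  c   1    1    2    3    3    4    5
  c   2    2    2    3    3    4    5
  d   3    3    2    2    3    4    5
Edit distance = dp[3][6] = 5

5


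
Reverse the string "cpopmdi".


Input: cpopmdi
Reading characters right to left:
  Position 6: 'i'
  Position 5: 'd'
  Position 4: 'm'
  Position 3: 'p'
  Position 2: 'o'
  Position 1: 'p'
  Position 0: 'c'
Reversed: idmpopc

idmpopc


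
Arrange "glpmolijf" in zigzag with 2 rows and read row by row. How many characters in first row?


Zigzag "glpmolijf" into 2 rows:
Placing characters:
  'g' => row 0
  'l' => row 1
  'p' => row 0
  'm' => row 1
  'o' => row 0
  'l' => row 1
  'i' => row 0
  'j' => row 1
  'f' => row 0
Rows:
  Row 0: "gpoif"
  Row 1: "lmlj"
First row length: 5

5


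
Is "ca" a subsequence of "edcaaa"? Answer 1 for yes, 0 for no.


Check if "ca" is a subsequence of "edcaaa"
Greedy scan:
  Position 0 ('e'): no match needed
  Position 1 ('d'): no match needed
  Position 2 ('c'): matches sub[0] = 'c'
  Position 3 ('a'): matches sub[1] = 'a'
  Position 4 ('a'): no match needed
  Position 5 ('a'): no match needed
All 2 characters matched => is a subsequence

1


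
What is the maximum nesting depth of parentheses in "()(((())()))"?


Input: "()(((())()))"
Tracking depth:
  Position 0 '(': depth becomes 1
  Position 1 ')': depth becomes 0
  Position 2 '(': depth becomes 1
  Position 3 '(': depth becomes 2
  Position 4 '(': depth becomes 3
  Position 5 '(': depth becomes 4
  Position 6 ')': depth becomes 3
  Position 7 ')': depth becomes 2
  Position 8 '(': depth becomes 3
  Position 9 ')': depth becomes 2
  Position 10 ')': depth becomes 1
  Position 11 ')': depth becomes 0
Maximum depth reached: 4

4


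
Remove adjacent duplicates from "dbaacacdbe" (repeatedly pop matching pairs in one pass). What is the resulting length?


Input: dbaacacdbe
Stack-based adjacent duplicate removal:
  Read 'd': push. Stack: d
  Read 'b': push. Stack: db
  Read 'a': push. Stack: dba
  Read 'a': matches stack top 'a' => pop. Stack: db
  Read 'c': push. Stack: dbc
  Read 'a': push. Stack: dbca
  Read 'c': push. Stack: dbcac
  Read 'd': push. Stack: dbcacd
  Read 'b': push. Stack: dbcacdb
  Read 'e': push. Stack: dbcacdbe
Final stack: "dbcacdbe" (length 8)

8


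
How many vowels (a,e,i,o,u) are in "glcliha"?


Input: glcliha
Checking each character:
  'g' at position 0: consonant
  'l' at position 1: consonant
  'c' at position 2: consonant
  'l' at position 3: consonant
  'i' at position 4: vowel (running total: 1)
  'h' at position 5: consonant
  'a' at position 6: vowel (running total: 2)
Total vowels: 2

2


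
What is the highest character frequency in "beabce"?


Input: beabce
Character counts:
  'a': 1
  'b': 2
  'c': 1
  'e': 2
Maximum frequency: 2

2


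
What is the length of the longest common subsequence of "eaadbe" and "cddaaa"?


LCS of "eaadbe" and "cddaaa"
DP table:
           c    d    d    a    a    a
      0    0    0    0    0    0    0
  e   0    0    0    0    0    0    0
  a   0    0    0    0    1    1    1
  a   0    0    0    0    1    2    2
  d   0    0    1    1    1    2    2
  b   0    0    1    1    1    2    2
  e   0    0    1    1    1    2    2
LCS length = dp[6][6] = 2

2


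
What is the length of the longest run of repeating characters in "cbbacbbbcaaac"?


Input: "cbbacbbbcaaac"
Scanning for longest run:
  Position 1 ('b'): new char, reset run to 1
  Position 2 ('b'): continues run of 'b', length=2
  Position 3 ('a'): new char, reset run to 1
  Position 4 ('c'): new char, reset run to 1
  Position 5 ('b'): new char, reset run to 1
  Position 6 ('b'): continues run of 'b', length=2
  Position 7 ('b'): continues run of 'b', length=3
  Position 8 ('c'): new char, reset run to 1
  Position 9 ('a'): new char, reset run to 1
  Position 10 ('a'): continues run of 'a', length=2
  Position 11 ('a'): continues run of 'a', length=3
  Position 12 ('c'): new char, reset run to 1
Longest run: 'b' with length 3

3


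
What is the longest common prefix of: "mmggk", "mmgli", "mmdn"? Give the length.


Words: mmggk, mmgli, mmdn
  Position 0: all 'm' => match
  Position 1: all 'm' => match
  Position 2: ('g', 'g', 'd') => mismatch, stop
LCP = "mm" (length 2)

2


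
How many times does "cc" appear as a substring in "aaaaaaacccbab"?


Searching for "cc" in "aaaaaaacccbab"
Scanning each position:
  Position 0: "aa" => no
  Position 1: "aa" => no
  Position 2: "aa" => no
  Position 3: "aa" => no
  Position 4: "aa" => no
  Position 5: "aa" => no
  Position 6: "ac" => no
  Position 7: "cc" => MATCH
  Position 8: "cc" => MATCH
  Position 9: "cb" => no
  Position 10: "ba" => no
  Position 11: "ab" => no
Total occurrences: 2

2


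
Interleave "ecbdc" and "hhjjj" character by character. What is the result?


Interleaving "ecbdc" and "hhjjj":
  Position 0: 'e' from first, 'h' from second => "eh"
  Position 1: 'c' from first, 'h' from second => "ch"
  Position 2: 'b' from first, 'j' from second => "bj"
  Position 3: 'd' from first, 'j' from second => "dj"
  Position 4: 'c' from first, 'j' from second => "cj"
Result: ehchbjdjcj

ehchbjdjcj


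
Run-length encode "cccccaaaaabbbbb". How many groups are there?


Input: cccccaaaaabbbbb
Scanning for consecutive runs:
  Group 1: 'c' x 5 (positions 0-4)
  Group 2: 'a' x 5 (positions 5-9)
  Group 3: 'b' x 5 (positions 10-14)
Total groups: 3

3


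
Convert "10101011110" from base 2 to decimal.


Input: "10101011110" in base 2
Positional expansion:
  Digit '1' (value 1) x 2^10 = 1024
  Digit '0' (value 0) x 2^9 = 0
  Digit '1' (value 1) x 2^8 = 256
  Digit '0' (value 0) x 2^7 = 0
  Digit '1' (value 1) x 2^6 = 64
  Digit '0' (value 0) x 2^5 = 0
  Digit '1' (value 1) x 2^4 = 16
  Digit '1' (value 1) x 2^3 = 8
  Digit '1' (value 1) x 2^2 = 4
  Digit '1' (value 1) x 2^1 = 2
  Digit '0' (value 0) x 2^0 = 0
Sum = 1374

1374


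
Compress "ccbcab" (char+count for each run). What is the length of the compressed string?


Input: ccbcab
Runs:
  'c' x 2 => "c2"
  'b' x 1 => "b1"
  'c' x 1 => "c1"
  'a' x 1 => "a1"
  'b' x 1 => "b1"
Compressed: "c2b1c1a1b1"
Compressed length: 10

10


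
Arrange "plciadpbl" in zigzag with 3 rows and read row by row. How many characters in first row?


Zigzag "plciadpbl" into 3 rows:
Placing characters:
  'p' => row 0
  'l' => row 1
  'c' => row 2
  'i' => row 1
  'a' => row 0
  'd' => row 1
  'p' => row 2
  'b' => row 1
  'l' => row 0
Rows:
  Row 0: "pal"
  Row 1: "lidb"
  Row 2: "cp"
First row length: 3

3


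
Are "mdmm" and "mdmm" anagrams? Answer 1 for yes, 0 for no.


Strings: "mdmm", "mdmm"
Sorted first:  dmmm
Sorted second: dmmm
Sorted forms match => anagrams

1


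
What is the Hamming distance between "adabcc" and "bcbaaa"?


Comparing "adabcc" and "bcbaaa" position by position:
  Position 0: 'a' vs 'b' => differ
  Position 1: 'd' vs 'c' => differ
  Position 2: 'a' vs 'b' => differ
  Position 3: 'b' vs 'a' => differ
  Position 4: 'c' vs 'a' => differ
  Position 5: 'c' vs 'a' => differ
Total differences (Hamming distance): 6

6


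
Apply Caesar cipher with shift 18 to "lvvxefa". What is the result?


Caesar cipher: shift "lvvxefa" by 18
  'l' (pos 11) + 18 = pos 3 = 'd'
  'v' (pos 21) + 18 = pos 13 = 'n'
  'v' (pos 21) + 18 = pos 13 = 'n'
  'x' (pos 23) + 18 = pos 15 = 'p'
  'e' (pos 4) + 18 = pos 22 = 'w'
  'f' (pos 5) + 18 = pos 23 = 'x'
  'a' (pos 0) + 18 = pos 18 = 's'
Result: dnnpwxs

dnnpwxs


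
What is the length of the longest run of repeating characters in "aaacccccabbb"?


Input: "aaacccccabbb"
Scanning for longest run:
  Position 1 ('a'): continues run of 'a', length=2
  Position 2 ('a'): continues run of 'a', length=3
  Position 3 ('c'): new char, reset run to 1
  Position 4 ('c'): continues run of 'c', length=2
  Position 5 ('c'): continues run of 'c', length=3
  Position 6 ('c'): continues run of 'c', length=4
  Position 7 ('c'): continues run of 'c', length=5
  Position 8 ('a'): new char, reset run to 1
  Position 9 ('b'): new char, reset run to 1
  Position 10 ('b'): continues run of 'b', length=2
  Position 11 ('b'): continues run of 'b', length=3
Longest run: 'c' with length 5

5


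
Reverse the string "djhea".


Input: djhea
Reading characters right to left:
  Position 4: 'a'
  Position 3: 'e'
  Position 2: 'h'
  Position 1: 'j'
  Position 0: 'd'
Reversed: aehjd

aehjd


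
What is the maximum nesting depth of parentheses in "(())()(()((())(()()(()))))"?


Input: "(())()(()((())(()()(()))))"
Tracking depth:
  Position 0 '(': depth becomes 1
  Position 1 '(': depth becomes 2
  Position 2 ')': depth becomes 1
  Position 3 ')': depth becomes 0
  Position 4 '(': depth becomes 1
  Position 5 ')': depth becomes 0
  Position 6 '(': depth becomes 1
  Position 7 '(': depth becomes 2
  Position 8 ')': depth becomes 1
  Position 9 '(': depth becomes 2
  Position 10 '(': depth becomes 3
  Position 11 '(': depth becomes 4
  Position 12 ')': depth becomes 3
  Position 13 ')': depth becomes 2
  Position 14 '(': depth becomes 3
  Position 15 '(': depth becomes 4
  Position 16 ')': depth becomes 3
  Position 17 '(': depth becomes 4
  Position 18 ')': depth becomes 3
  Position 19 '(': depth becomes 4
  Position 20 '(': depth becomes 5
  Position 21 ')': depth becomes 4
  Position 22 ')': depth becomes 3
  Position 23 ')': depth becomes 2
  Position 24 ')': depth becomes 1
  Position 25 ')': depth becomes 0
Maximum depth reached: 5

5


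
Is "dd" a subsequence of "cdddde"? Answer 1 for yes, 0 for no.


Check if "dd" is a subsequence of "cdddde"
Greedy scan:
  Position 0 ('c'): no match needed
  Position 1 ('d'): matches sub[0] = 'd'
  Position 2 ('d'): matches sub[1] = 'd'
  Position 3 ('d'): no match needed
  Position 4 ('d'): no match needed
  Position 5 ('e'): no match needed
All 2 characters matched => is a subsequence

1


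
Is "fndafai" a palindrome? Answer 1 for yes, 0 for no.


Input: fndafai
Reversed: iafadnf
  Compare pos 0 ('f') with pos 6 ('i'): MISMATCH
  Compare pos 1 ('n') with pos 5 ('a'): MISMATCH
  Compare pos 2 ('d') with pos 4 ('f'): MISMATCH
Result: not a palindrome

0


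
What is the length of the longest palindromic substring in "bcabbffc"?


Input: "bcabbffc"
Checking substrings for palindromes:
  [3:5] "bb" (len 2) => palindrome
  [5:7] "ff" (len 2) => palindrome
Longest palindromic substring: "bb" with length 2

2


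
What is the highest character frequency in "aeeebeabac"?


Input: aeeebeabac
Character counts:
  'a': 3
  'b': 2
  'c': 1
  'e': 4
Maximum frequency: 4

4


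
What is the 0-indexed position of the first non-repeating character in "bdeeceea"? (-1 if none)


Input: bdeeceea
Character frequencies:
  'a': 1
  'b': 1
  'c': 1
  'd': 1
  'e': 4
Scanning left to right for freq == 1:
  Position 0 ('b'): unique! => answer = 0

0


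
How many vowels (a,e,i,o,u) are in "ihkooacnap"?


Input: ihkooacnap
Checking each character:
  'i' at position 0: vowel (running total: 1)
  'h' at position 1: consonant
  'k' at position 2: consonant
  'o' at position 3: vowel (running total: 2)
  'o' at position 4: vowel (running total: 3)
  'a' at position 5: vowel (running total: 4)
  'c' at position 6: consonant
  'n' at position 7: consonant
  'a' at position 8: vowel (running total: 5)
  'p' at position 9: consonant
Total vowels: 5

5


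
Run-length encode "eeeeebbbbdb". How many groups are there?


Input: eeeeebbbbdb
Scanning for consecutive runs:
  Group 1: 'e' x 5 (positions 0-4)
  Group 2: 'b' x 4 (positions 5-8)
  Group 3: 'd' x 1 (positions 9-9)
  Group 4: 'b' x 1 (positions 10-10)
Total groups: 4

4


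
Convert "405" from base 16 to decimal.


Input: "405" in base 16
Positional expansion:
  Digit '4' (value 4) x 16^2 = 1024
  Digit '0' (value 0) x 16^1 = 0
  Digit '5' (value 5) x 16^0 = 5
Sum = 1029

1029


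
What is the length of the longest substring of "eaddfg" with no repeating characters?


Input: "eaddfg"
Sliding window (track last position of each char):
  Position 0 ('e'): window [0,0] length 1 -- new best
  Position 1 ('a'): window [0,1] length 2 -- new best
  Position 2 ('d'): window [0,2] length 3 -- new best
  Position 3 ('d'): repeat (last at 2), move window start to 3
  Position 3 ('d'): window [3,3] length 1
  Position 4 ('f'): window [3,4] length 2
  Position 5 ('g'): window [3,5] length 3
Longest substring with no repeats: "ead" with length 3

3


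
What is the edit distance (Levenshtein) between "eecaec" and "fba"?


Computing edit distance: "eecaec" -> "fba"
DP table:
           f    b    a
      0    1    2    3
  e   1    1    2    3
  e   2    2    2    3
  c   3    3    3    3
  a   4    4    4    3
  e   5    5    5    4
  c   6    6    6    5
Edit distance = dp[6][3] = 5

5


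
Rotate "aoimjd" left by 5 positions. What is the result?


Input: "aoimjd", rotate left by 5
First 5 characters: "aoimj"
Remaining characters: "d"
Concatenate remaining + first: "d" + "aoimj" = "daoimj"

daoimj


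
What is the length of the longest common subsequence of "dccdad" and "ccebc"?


LCS of "dccdad" and "ccebc"
DP table:
           c    c    e    b    c
      0    0    0    0    0    0
  d   0    0    0    0    0    0
  c   0    1    1    1    1    1
  c   0    1    2    2    2    2
  d   0    1    2    2    2    2
  a   0    1    2    2    2    2
  d   0    1    2    2    2    2
LCS length = dp[6][5] = 2

2


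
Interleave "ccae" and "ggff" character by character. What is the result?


Interleaving "ccae" and "ggff":
  Position 0: 'c' from first, 'g' from second => "cg"
  Position 1: 'c' from first, 'g' from second => "cg"
  Position 2: 'a' from first, 'f' from second => "af"
  Position 3: 'e' from first, 'f' from second => "ef"
Result: cgcgafef

cgcgafef


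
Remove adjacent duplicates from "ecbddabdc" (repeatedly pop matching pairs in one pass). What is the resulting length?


Input: ecbddabdc
Stack-based adjacent duplicate removal:
  Read 'e': push. Stack: e
  Read 'c': push. Stack: ec
  Read 'b': push. Stack: ecb
  Read 'd': push. Stack: ecbd
  Read 'd': matches stack top 'd' => pop. Stack: ecb
  Read 'a': push. Stack: ecba
  Read 'b': push. Stack: ecbab
  Read 'd': push. Stack: ecbabd
  Read 'c': push. Stack: ecbabdc
Final stack: "ecbabdc" (length 7)

7


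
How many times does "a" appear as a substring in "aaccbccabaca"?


Searching for "a" in "aaccbccabaca"
Scanning each position:
  Position 0: "a" => MATCH
  Position 1: "a" => MATCH
  Position 2: "c" => no
  Position 3: "c" => no
  Position 4: "b" => no
  Position 5: "c" => no
  Position 6: "c" => no
  Position 7: "a" => MATCH
  Position 8: "b" => no
  Position 9: "a" => MATCH
  Position 10: "c" => no
  Position 11: "a" => MATCH
Total occurrences: 5

5


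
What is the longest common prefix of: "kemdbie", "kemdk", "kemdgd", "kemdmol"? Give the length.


Words: kemdbie, kemdk, kemdgd, kemdmol
  Position 0: all 'k' => match
  Position 1: all 'e' => match
  Position 2: all 'm' => match
  Position 3: all 'd' => match
  Position 4: ('b', 'k', 'g', 'm') => mismatch, stop
LCP = "kemd" (length 4)

4


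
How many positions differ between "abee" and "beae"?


Comparing "abee" and "beae" position by position:
  Position 0: 'a' vs 'b' => DIFFER
  Position 1: 'b' vs 'e' => DIFFER
  Position 2: 'e' vs 'a' => DIFFER
  Position 3: 'e' vs 'e' => same
Positions that differ: 3

3


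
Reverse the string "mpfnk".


Input: mpfnk
Reading characters right to left:
  Position 4: 'k'
  Position 3: 'n'
  Position 2: 'f'
  Position 1: 'p'
  Position 0: 'm'
Reversed: knfpm

knfpm


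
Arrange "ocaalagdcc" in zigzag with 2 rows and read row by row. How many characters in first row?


Zigzag "ocaalagdcc" into 2 rows:
Placing characters:
  'o' => row 0
  'c' => row 1
  'a' => row 0
  'a' => row 1
  'l' => row 0
  'a' => row 1
  'g' => row 0
  'd' => row 1
  'c' => row 0
  'c' => row 1
Rows:
  Row 0: "oalgc"
  Row 1: "caadc"
First row length: 5

5


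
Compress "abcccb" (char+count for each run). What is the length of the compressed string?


Input: abcccb
Runs:
  'a' x 1 => "a1"
  'b' x 1 => "b1"
  'c' x 3 => "c3"
  'b' x 1 => "b1"
Compressed: "a1b1c3b1"
Compressed length: 8

8


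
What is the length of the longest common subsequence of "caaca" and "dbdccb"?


LCS of "caaca" and "dbdccb"
DP table:
           d    b    d    c    c    b
      0    0    0    0    0    0    0
  c   0    0    0    0    1    1    1
  a   0    0    0    0    1    1    1
  a   0    0    0    0    1    1    1
  c   0    0    0    0    1    2    2
  a   0    0    0    0    1    2    2
LCS length = dp[5][6] = 2

2


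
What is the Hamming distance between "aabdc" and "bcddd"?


Comparing "aabdc" and "bcddd" position by position:
  Position 0: 'a' vs 'b' => differ
  Position 1: 'a' vs 'c' => differ
  Position 2: 'b' vs 'd' => differ
  Position 3: 'd' vs 'd' => same
  Position 4: 'c' vs 'd' => differ
Total differences (Hamming distance): 4

4


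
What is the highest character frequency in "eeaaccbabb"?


Input: eeaaccbabb
Character counts:
  'a': 3
  'b': 3
  'c': 2
  'e': 2
Maximum frequency: 3

3


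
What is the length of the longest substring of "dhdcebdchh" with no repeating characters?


Input: "dhdcebdchh"
Sliding window (track last position of each char):
  Position 0 ('d'): window [0,0] length 1 -- new best
  Position 1 ('h'): window [0,1] length 2 -- new best
  Position 2 ('d'): repeat (last at 0), move window start to 1
  Position 2 ('d'): window [1,2] length 2
  Position 3 ('c'): window [1,3] length 3 -- new best
  Position 4 ('e'): window [1,4] length 4 -- new best
  Position 5 ('b'): window [1,5] length 5 -- new best
  Position 6 ('d'): repeat (last at 2), move window start to 3
  Position 6 ('d'): window [3,6] length 4
  Position 7 ('c'): repeat (last at 3), move window start to 4
  Position 7 ('c'): window [4,7] length 4
  Position 8 ('h'): window [4,8] length 5
  Position 9 ('h'): repeat (last at 8), move window start to 9
  Position 9 ('h'): window [9,9] length 1
Longest substring with no repeats: "hdceb" with length 5

5


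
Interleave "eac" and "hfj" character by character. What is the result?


Interleaving "eac" and "hfj":
  Position 0: 'e' from first, 'h' from second => "eh"
  Position 1: 'a' from first, 'f' from second => "af"
  Position 2: 'c' from first, 'j' from second => "cj"
Result: ehafcj

ehafcj


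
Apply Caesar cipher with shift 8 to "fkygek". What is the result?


Caesar cipher: shift "fkygek" by 8
  'f' (pos 5) + 8 = pos 13 = 'n'
  'k' (pos 10) + 8 = pos 18 = 's'
  'y' (pos 24) + 8 = pos 6 = 'g'
  'g' (pos 6) + 8 = pos 14 = 'o'
  'e' (pos 4) + 8 = pos 12 = 'm'
  'k' (pos 10) + 8 = pos 18 = 's'
Result: nsgoms

nsgoms


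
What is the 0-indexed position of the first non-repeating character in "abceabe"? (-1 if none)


Input: abceabe
Character frequencies:
  'a': 2
  'b': 2
  'c': 1
  'e': 2
Scanning left to right for freq == 1:
  Position 0 ('a'): freq=2, skip
  Position 1 ('b'): freq=2, skip
  Position 2 ('c'): unique! => answer = 2

2


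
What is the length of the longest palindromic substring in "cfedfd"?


Input: "cfedfd"
Checking substrings for palindromes:
  [3:6] "dfd" (len 3) => palindrome
Longest palindromic substring: "dfd" with length 3

3


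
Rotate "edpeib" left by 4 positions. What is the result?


Input: "edpeib", rotate left by 4
First 4 characters: "edpe"
Remaining characters: "ib"
Concatenate remaining + first: "ib" + "edpe" = "ibedpe"

ibedpe


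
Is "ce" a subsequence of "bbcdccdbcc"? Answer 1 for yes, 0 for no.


Check if "ce" is a subsequence of "bbcdccdbcc"
Greedy scan:
  Position 0 ('b'): no match needed
  Position 1 ('b'): no match needed
  Position 2 ('c'): matches sub[0] = 'c'
  Position 3 ('d'): no match needed
  Position 4 ('c'): no match needed
  Position 5 ('c'): no match needed
  Position 6 ('d'): no match needed
  Position 7 ('b'): no match needed
  Position 8 ('c'): no match needed
  Position 9 ('c'): no match needed
Only matched 1/2 characters => not a subsequence

0


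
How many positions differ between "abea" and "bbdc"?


Comparing "abea" and "bbdc" position by position:
  Position 0: 'a' vs 'b' => DIFFER
  Position 1: 'b' vs 'b' => same
  Position 2: 'e' vs 'd' => DIFFER
  Position 3: 'a' vs 'c' => DIFFER
Positions that differ: 3

3


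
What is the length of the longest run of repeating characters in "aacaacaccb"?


Input: "aacaacaccb"
Scanning for longest run:
  Position 1 ('a'): continues run of 'a', length=2
  Position 2 ('c'): new char, reset run to 1
  Position 3 ('a'): new char, reset run to 1
  Position 4 ('a'): continues run of 'a', length=2
  Position 5 ('c'): new char, reset run to 1
  Position 6 ('a'): new char, reset run to 1
  Position 7 ('c'): new char, reset run to 1
  Position 8 ('c'): continues run of 'c', length=2
  Position 9 ('b'): new char, reset run to 1
Longest run: 'a' with length 2

2


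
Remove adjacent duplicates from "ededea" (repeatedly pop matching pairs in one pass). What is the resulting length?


Input: ededea
Stack-based adjacent duplicate removal:
  Read 'e': push. Stack: e
  Read 'd': push. Stack: ed
  Read 'e': push. Stack: ede
  Read 'd': push. Stack: eded
  Read 'e': push. Stack: edede
  Read 'a': push. Stack: ededea
Final stack: "ededea" (length 6)

6


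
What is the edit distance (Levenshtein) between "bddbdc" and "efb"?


Computing edit distance: "bddbdc" -> "efb"
DP table:
           e    f    b
      0    1    2    3
  b   1    1    2    2
  d   2    2    2    3
  d   3    3    3    3
  b   4    4    4    3
  d   5    5    5    4
  c   6    6    6    5
Edit distance = dp[6][3] = 5

5


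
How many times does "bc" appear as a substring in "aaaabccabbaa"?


Searching for "bc" in "aaaabccabbaa"
Scanning each position:
  Position 0: "aa" => no
  Position 1: "aa" => no
  Position 2: "aa" => no
  Position 3: "ab" => no
  Position 4: "bc" => MATCH
  Position 5: "cc" => no
  Position 6: "ca" => no
  Position 7: "ab" => no
  Position 8: "bb" => no
  Position 9: "ba" => no
  Position 10: "aa" => no
Total occurrences: 1

1


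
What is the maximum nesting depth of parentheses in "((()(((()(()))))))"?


Input: "((()(((()(()))))))"
Tracking depth:
  Position 0 '(': depth becomes 1
  Position 1 '(': depth becomes 2
  Position 2 '(': depth becomes 3
  Position 3 ')': depth becomes 2
  Position 4 '(': depth becomes 3
  Position 5 '(': depth becomes 4
  Position 6 '(': depth becomes 5
  Position 7 '(': depth becomes 6
  Position 8 ')': depth becomes 5
  Position 9 '(': depth becomes 6
  Position 10 '(': depth becomes 7
  Position 11 ')': depth becomes 6
  Position 12 ')': depth becomes 5
  Position 13 ')': depth becomes 4
  Position 14 ')': depth becomes 3
  Position 15 ')': depth becomes 2
  Position 16 ')': depth becomes 1
  Position 17 ')': depth becomes 0
Maximum depth reached: 7

7


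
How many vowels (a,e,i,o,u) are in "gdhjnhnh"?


Input: gdhjnhnh
Checking each character:
  'g' at position 0: consonant
  'd' at position 1: consonant
  'h' at position 2: consonant
  'j' at position 3: consonant
  'n' at position 4: consonant
  'h' at position 5: consonant
  'n' at position 6: consonant
  'h' at position 7: consonant
Total vowels: 0

0


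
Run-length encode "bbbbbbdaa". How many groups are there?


Input: bbbbbbdaa
Scanning for consecutive runs:
  Group 1: 'b' x 6 (positions 0-5)
  Group 2: 'd' x 1 (positions 6-6)
  Group 3: 'a' x 2 (positions 7-8)
Total groups: 3

3


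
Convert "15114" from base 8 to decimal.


Input: "15114" in base 8
Positional expansion:
  Digit '1' (value 1) x 8^4 = 4096
  Digit '5' (value 5) x 8^3 = 2560
  Digit '1' (value 1) x 8^2 = 64
  Digit '1' (value 1) x 8^1 = 8
  Digit '4' (value 4) x 8^0 = 4
Sum = 6732

6732


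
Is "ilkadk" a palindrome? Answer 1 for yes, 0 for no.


Input: ilkadk
Reversed: kdakli
  Compare pos 0 ('i') with pos 5 ('k'): MISMATCH
  Compare pos 1 ('l') with pos 4 ('d'): MISMATCH
  Compare pos 2 ('k') with pos 3 ('a'): MISMATCH
Result: not a palindrome

0


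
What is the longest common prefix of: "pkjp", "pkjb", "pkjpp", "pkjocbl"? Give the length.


Words: pkjp, pkjb, pkjpp, pkjocbl
  Position 0: all 'p' => match
  Position 1: all 'k' => match
  Position 2: all 'j' => match
  Position 3: ('p', 'b', 'p', 'o') => mismatch, stop
LCP = "pkj" (length 3)

3


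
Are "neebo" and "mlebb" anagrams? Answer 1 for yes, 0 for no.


Strings: "neebo", "mlebb"
Sorted first:  beeno
Sorted second: bbelm
Differ at position 1: 'e' vs 'b' => not anagrams

0


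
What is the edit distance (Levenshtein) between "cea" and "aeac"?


Computing edit distance: "cea" -> "aeac"
DP table:
           a    e    a    c
      0    1    2    3    4
  c   1    1    2    3    3
  e   2    2    1    2    3
  a   3    2    2    1    2
Edit distance = dp[3][4] = 2

2


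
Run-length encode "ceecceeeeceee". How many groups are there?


Input: ceecceeeeceee
Scanning for consecutive runs:
  Group 1: 'c' x 1 (positions 0-0)
  Group 2: 'e' x 2 (positions 1-2)
  Group 3: 'c' x 2 (positions 3-4)
  Group 4: 'e' x 4 (positions 5-8)
  Group 5: 'c' x 1 (positions 9-9)
  Group 6: 'e' x 3 (positions 10-12)
Total groups: 6

6


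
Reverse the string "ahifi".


Input: ahifi
Reading characters right to left:
  Position 4: 'i'
  Position 3: 'f'
  Position 2: 'i'
  Position 1: 'h'
  Position 0: 'a'
Reversed: ifiha

ifiha


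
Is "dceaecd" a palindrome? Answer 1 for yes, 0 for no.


Input: dceaecd
Reversed: dceaecd
  Compare pos 0 ('d') with pos 6 ('d'): match
  Compare pos 1 ('c') with pos 5 ('c'): match
  Compare pos 2 ('e') with pos 4 ('e'): match
Result: palindrome

1


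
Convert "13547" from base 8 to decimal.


Input: "13547" in base 8
Positional expansion:
  Digit '1' (value 1) x 8^4 = 4096
  Digit '3' (value 3) x 8^3 = 1536
  Digit '5' (value 5) x 8^2 = 320
  Digit '4' (value 4) x 8^1 = 32
  Digit '7' (value 7) x 8^0 = 7
Sum = 5991

5991


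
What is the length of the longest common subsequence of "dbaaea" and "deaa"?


LCS of "dbaaea" and "deaa"
DP table:
           d    e    a    a
      0    0    0    0    0
  d   0    1    1    1    1
  b   0    1    1    1    1
  a   0    1    1    2    2
  a   0    1    1    2    3
  e   0    1    2    2    3
  a   0    1    2    3    3
LCS length = dp[6][4] = 3

3


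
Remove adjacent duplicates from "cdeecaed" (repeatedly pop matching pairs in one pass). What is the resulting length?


Input: cdeecaed
Stack-based adjacent duplicate removal:
  Read 'c': push. Stack: c
  Read 'd': push. Stack: cd
  Read 'e': push. Stack: cde
  Read 'e': matches stack top 'e' => pop. Stack: cd
  Read 'c': push. Stack: cdc
  Read 'a': push. Stack: cdca
  Read 'e': push. Stack: cdcae
  Read 'd': push. Stack: cdcaed
Final stack: "cdcaed" (length 6)

6


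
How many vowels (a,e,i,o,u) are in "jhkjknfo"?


Input: jhkjknfo
Checking each character:
  'j' at position 0: consonant
  'h' at position 1: consonant
  'k' at position 2: consonant
  'j' at position 3: consonant
  'k' at position 4: consonant
  'n' at position 5: consonant
  'f' at position 6: consonant
  'o' at position 7: vowel (running total: 1)
Total vowels: 1

1


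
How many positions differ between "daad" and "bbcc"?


Comparing "daad" and "bbcc" position by position:
  Position 0: 'd' vs 'b' => DIFFER
  Position 1: 'a' vs 'b' => DIFFER
  Position 2: 'a' vs 'c' => DIFFER
  Position 3: 'd' vs 'c' => DIFFER
Positions that differ: 4

4


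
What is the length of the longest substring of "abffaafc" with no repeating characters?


Input: "abffaafc"
Sliding window (track last position of each char):
  Position 0 ('a'): window [0,0] length 1 -- new best
  Position 1 ('b'): window [0,1] length 2 -- new best
  Position 2 ('f'): window [0,2] length 3 -- new best
  Position 3 ('f'): repeat (last at 2), move window start to 3
  Position 3 ('f'): window [3,3] length 1
  Position 4 ('a'): window [3,4] length 2
  Position 5 ('a'): repeat (last at 4), move window start to 5
  Position 5 ('a'): window [5,5] length 1
  Position 6 ('f'): window [5,6] length 2
  Position 7 ('c'): window [5,7] length 3
Longest substring with no repeats: "abf" with length 3

3


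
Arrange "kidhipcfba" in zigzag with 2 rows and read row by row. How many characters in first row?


Zigzag "kidhipcfba" into 2 rows:
Placing characters:
  'k' => row 0
  'i' => row 1
  'd' => row 0
  'h' => row 1
  'i' => row 0
  'p' => row 1
  'c' => row 0
  'f' => row 1
  'b' => row 0
  'a' => row 1
Rows:
  Row 0: "kdicb"
  Row 1: "ihpfa"
First row length: 5

5


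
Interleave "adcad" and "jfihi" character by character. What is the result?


Interleaving "adcad" and "jfihi":
  Position 0: 'a' from first, 'j' from second => "aj"
  Position 1: 'd' from first, 'f' from second => "df"
  Position 2: 'c' from first, 'i' from second => "ci"
  Position 3: 'a' from first, 'h' from second => "ah"
  Position 4: 'd' from first, 'i' from second => "di"
Result: ajdfciahdi

ajdfciahdi


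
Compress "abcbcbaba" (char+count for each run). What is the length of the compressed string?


Input: abcbcbaba
Runs:
  'a' x 1 => "a1"
  'b' x 1 => "b1"
  'c' x 1 => "c1"
  'b' x 1 => "b1"
  'c' x 1 => "c1"
  'b' x 1 => "b1"
  'a' x 1 => "a1"
  'b' x 1 => "b1"
  'a' x 1 => "a1"
Compressed: "a1b1c1b1c1b1a1b1a1"
Compressed length: 18

18


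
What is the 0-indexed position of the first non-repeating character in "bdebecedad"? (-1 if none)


Input: bdebecedad
Character frequencies:
  'a': 1
  'b': 2
  'c': 1
  'd': 3
  'e': 3
Scanning left to right for freq == 1:
  Position 0 ('b'): freq=2, skip
  Position 1 ('d'): freq=3, skip
  Position 2 ('e'): freq=3, skip
  Position 3 ('b'): freq=2, skip
  Position 4 ('e'): freq=3, skip
  Position 5 ('c'): unique! => answer = 5

5


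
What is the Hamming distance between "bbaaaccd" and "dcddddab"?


Comparing "bbaaaccd" and "dcddddab" position by position:
  Position 0: 'b' vs 'd' => differ
  Position 1: 'b' vs 'c' => differ
  Position 2: 'a' vs 'd' => differ
  Position 3: 'a' vs 'd' => differ
  Position 4: 'a' vs 'd' => differ
  Position 5: 'c' vs 'd' => differ
  Position 6: 'c' vs 'a' => differ
  Position 7: 'd' vs 'b' => differ
Total differences (Hamming distance): 8

8


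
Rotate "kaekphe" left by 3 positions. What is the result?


Input: "kaekphe", rotate left by 3
First 3 characters: "kae"
Remaining characters: "kphe"
Concatenate remaining + first: "kphe" + "kae" = "kphekae"

kphekae


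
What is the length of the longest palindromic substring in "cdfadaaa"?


Input: "cdfadaaa"
Checking substrings for palindromes:
  [3:6] "ada" (len 3) => palindrome
  [5:8] "aaa" (len 3) => palindrome
  [5:7] "aa" (len 2) => palindrome
  [6:8] "aa" (len 2) => palindrome
Longest palindromic substring: "ada" with length 3

3


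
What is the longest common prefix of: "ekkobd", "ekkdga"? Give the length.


Words: ekkobd, ekkdga
  Position 0: all 'e' => match
  Position 1: all 'k' => match
  Position 2: all 'k' => match
  Position 3: ('o', 'd') => mismatch, stop
LCP = "ekk" (length 3)

3


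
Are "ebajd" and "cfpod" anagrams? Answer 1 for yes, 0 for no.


Strings: "ebajd", "cfpod"
Sorted first:  abdej
Sorted second: cdfop
Differ at position 0: 'a' vs 'c' => not anagrams

0


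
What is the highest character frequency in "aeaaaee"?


Input: aeaaaee
Character counts:
  'a': 4
  'e': 3
Maximum frequency: 4

4


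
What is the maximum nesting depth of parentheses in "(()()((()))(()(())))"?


Input: "(()()((()))(()(())))"
Tracking depth:
  Position 0 '(': depth becomes 1
  Position 1 '(': depth becomes 2
  Position 2 ')': depth becomes 1
  Position 3 '(': depth becomes 2
  Position 4 ')': depth becomes 1
  Position 5 '(': depth becomes 2
  Position 6 '(': depth becomes 3
  Position 7 '(': depth becomes 4
  Position 8 ')': depth becomes 3
  Position 9 ')': depth becomes 2
  Position 10 ')': depth becomes 1
  Position 11 '(': depth becomes 2
  Position 12 '(': depth becomes 3
  Position 13 ')': depth becomes 2
  Position 14 '(': depth becomes 3
  Position 15 '(': depth becomes 4
  Position 16 ')': depth becomes 3
  Position 17 ')': depth becomes 2
  Position 18 ')': depth becomes 1
  Position 19 ')': depth becomes 0
Maximum depth reached: 4

4


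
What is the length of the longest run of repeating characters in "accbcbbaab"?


Input: "accbcbbaab"
Scanning for longest run:
  Position 1 ('c'): new char, reset run to 1
  Position 2 ('c'): continues run of 'c', length=2
  Position 3 ('b'): new char, reset run to 1
  Position 4 ('c'): new char, reset run to 1
  Position 5 ('b'): new char, reset run to 1
  Position 6 ('b'): continues run of 'b', length=2
  Position 7 ('a'): new char, reset run to 1
  Position 8 ('a'): continues run of 'a', length=2
  Position 9 ('b'): new char, reset run to 1
Longest run: 'c' with length 2

2


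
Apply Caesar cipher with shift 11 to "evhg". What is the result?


Caesar cipher: shift "evhg" by 11
  'e' (pos 4) + 11 = pos 15 = 'p'
  'v' (pos 21) + 11 = pos 6 = 'g'
  'h' (pos 7) + 11 = pos 18 = 's'
  'g' (pos 6) + 11 = pos 17 = 'r'
Result: pgsr

pgsr


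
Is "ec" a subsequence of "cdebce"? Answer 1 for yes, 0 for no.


Check if "ec" is a subsequence of "cdebce"
Greedy scan:
  Position 0 ('c'): no match needed
  Position 1 ('d'): no match needed
  Position 2 ('e'): matches sub[0] = 'e'
  Position 3 ('b'): no match needed
  Position 4 ('c'): matches sub[1] = 'c'
  Position 5 ('e'): no match needed
All 2 characters matched => is a subsequence

1


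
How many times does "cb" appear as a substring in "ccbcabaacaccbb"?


Searching for "cb" in "ccbcabaacaccbb"
Scanning each position:
  Position 0: "cc" => no
  Position 1: "cb" => MATCH
  Position 2: "bc" => no
  Position 3: "ca" => no
  Position 4: "ab" => no
  Position 5: "ba" => no
  Position 6: "aa" => no
  Position 7: "ac" => no
  Position 8: "ca" => no
  Position 9: "ac" => no
  Position 10: "cc" => no
  Position 11: "cb" => MATCH
  Position 12: "bb" => no
Total occurrences: 2

2


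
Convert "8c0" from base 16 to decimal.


Input: "8c0" in base 16
Positional expansion:
  Digit '8' (value 8) x 16^2 = 2048
  Digit 'c' (value 12) x 16^1 = 192
  Digit '0' (value 0) x 16^0 = 0
Sum = 2240

2240
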